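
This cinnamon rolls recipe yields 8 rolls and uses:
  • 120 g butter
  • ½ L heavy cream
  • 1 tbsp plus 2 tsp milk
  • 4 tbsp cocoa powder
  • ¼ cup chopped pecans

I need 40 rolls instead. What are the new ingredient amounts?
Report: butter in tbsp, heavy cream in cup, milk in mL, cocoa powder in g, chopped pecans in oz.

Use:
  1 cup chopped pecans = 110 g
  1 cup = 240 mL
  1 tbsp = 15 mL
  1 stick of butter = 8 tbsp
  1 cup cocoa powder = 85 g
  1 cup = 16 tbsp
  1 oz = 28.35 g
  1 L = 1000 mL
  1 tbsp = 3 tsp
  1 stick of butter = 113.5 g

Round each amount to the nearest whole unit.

Scaling factor: 40/8 = 5.
butter: 120 g × 5 ÷ 113.5 g/stick × 8 tbsp/stick ≈ 42 tbsp
heavy cream: 0.5 L × 5 × 1000 mL/L ÷ 240 mL/cup ≈ 10 cup
milk: (1 tbsp + 2 tsp = 5/3 tbsp) × 5 × 15 mL/tbsp = 125 mL
cocoa powder: 4 tbsp × 5 ÷ 16 tbsp/cup × 85 g/cup ≈ 106 g
chopped pecans: 0.25 cup × 5 × 110 g/cup ÷ 28.35 g/oz ≈ 5 oz

butter: 42 tbsp; heavy cream: 10 cup; milk: 125 mL; cocoa powder: 106 g; chopped pecans: 5 oz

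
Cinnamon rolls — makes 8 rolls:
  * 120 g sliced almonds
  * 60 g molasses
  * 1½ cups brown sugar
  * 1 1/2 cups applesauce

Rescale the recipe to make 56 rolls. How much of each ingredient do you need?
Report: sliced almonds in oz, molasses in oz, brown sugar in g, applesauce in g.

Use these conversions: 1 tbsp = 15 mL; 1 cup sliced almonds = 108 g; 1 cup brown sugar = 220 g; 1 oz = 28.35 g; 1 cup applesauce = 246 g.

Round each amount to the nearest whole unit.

sliced almonds: 30 oz; molasses: 15 oz; brown sugar: 2310 g; applesauce: 2583 g

Scaling factor: 56/8 = 7.
sliced almonds: 120 g × 7 ÷ 28.35 g/oz ≈ 30 oz
molasses: 60 g × 7 ÷ 28.35 g/oz ≈ 15 oz
brown sugar: 1.5 cup × 7 × 220 g/cup = 2310 g
applesauce: 1.5 cup × 7 × 246 g/cup = 2583 g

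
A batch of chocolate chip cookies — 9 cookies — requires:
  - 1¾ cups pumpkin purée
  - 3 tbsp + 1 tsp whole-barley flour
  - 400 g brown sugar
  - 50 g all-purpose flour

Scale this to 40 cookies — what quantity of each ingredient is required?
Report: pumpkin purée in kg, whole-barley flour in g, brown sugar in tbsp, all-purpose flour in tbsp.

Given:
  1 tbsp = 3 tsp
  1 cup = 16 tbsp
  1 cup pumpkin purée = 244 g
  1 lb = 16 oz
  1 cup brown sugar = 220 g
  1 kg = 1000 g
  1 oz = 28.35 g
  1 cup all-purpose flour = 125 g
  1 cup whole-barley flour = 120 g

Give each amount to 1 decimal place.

Scaling factor: 40/9.
pumpkin purée: 1.75 cup × 40/9 × 244 g/cup ÷ 1000 g/kg ≈ 1.9 kg
whole-barley flour: (3 tbsp + 1 tsp = 10/3 tbsp) × 40/9 ÷ 16 tbsp/cup × 120 g/cup ≈ 111.1 g
brown sugar: 400 g × 40/9 ÷ 220 g/cup × 16 tbsp/cup ≈ 129.3 tbsp
all-purpose flour: 50 g × 40/9 ÷ 125 g/cup × 16 tbsp/cup ≈ 28.4 tbsp

pumpkin purée: 1.9 kg; whole-barley flour: 111.1 g; brown sugar: 129.3 tbsp; all-purpose flour: 28.4 tbsp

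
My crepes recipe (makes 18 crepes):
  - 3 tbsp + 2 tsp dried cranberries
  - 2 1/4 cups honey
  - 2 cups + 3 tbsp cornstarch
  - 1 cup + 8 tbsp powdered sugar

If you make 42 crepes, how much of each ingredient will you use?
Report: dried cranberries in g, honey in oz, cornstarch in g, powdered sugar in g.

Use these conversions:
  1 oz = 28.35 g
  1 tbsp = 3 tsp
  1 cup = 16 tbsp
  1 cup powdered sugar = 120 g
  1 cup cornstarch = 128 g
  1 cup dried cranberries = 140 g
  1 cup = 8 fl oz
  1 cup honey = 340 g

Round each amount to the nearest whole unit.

dried cranberries: 75 g; honey: 63 oz; cornstarch: 653 g; powdered sugar: 420 g

Scaling factor: 42/18 = 7/3.
dried cranberries: (3 tbsp + 2 tsp = 11/3 tbsp) × 7/3 ÷ 16 tbsp/cup × 140 g/cup ≈ 75 g
honey: 2.25 cup × 7/3 × 340 g/cup ÷ 28.35 g/oz ≈ 63 oz
cornstarch: (2 cup + 3 tbsp = 2.1875 cup) × 7/3 × 128 g/cup ≈ 653 g
powdered sugar: (1 cup + 8 tbsp = 1.5 cup) × 7/3 × 120 g/cup = 420 g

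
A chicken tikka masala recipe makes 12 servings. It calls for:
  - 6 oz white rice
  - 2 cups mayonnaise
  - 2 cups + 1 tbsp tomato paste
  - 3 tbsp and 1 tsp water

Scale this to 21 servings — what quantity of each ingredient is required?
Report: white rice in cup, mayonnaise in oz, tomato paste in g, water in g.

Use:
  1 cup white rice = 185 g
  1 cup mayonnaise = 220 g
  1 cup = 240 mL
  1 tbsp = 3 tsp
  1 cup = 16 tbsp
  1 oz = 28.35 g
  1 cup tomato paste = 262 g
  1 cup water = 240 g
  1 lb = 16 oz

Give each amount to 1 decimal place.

white rice: 1.6 cup; mayonnaise: 27.2 oz; tomato paste: 945.7 g; water: 87.5 g

Scaling factor: 21/12 = 7/4 = 1.75.
white rice: 6 oz × 7/4 × 28.35 g/oz ÷ 185 g/cup ≈ 1.6 cup
mayonnaise: 2 cup × 7/4 × 220 g/cup ÷ 28.35 g/oz ≈ 27.2 oz
tomato paste: (2 cup + 1 tbsp = 2.0625 cup) × 7/4 × 262 g/cup ≈ 945.7 g
water: (3 tbsp + 1 tsp = 10/3 tbsp) × 7/4 ÷ 16 tbsp/cup × 240 g/cup = 87.5 g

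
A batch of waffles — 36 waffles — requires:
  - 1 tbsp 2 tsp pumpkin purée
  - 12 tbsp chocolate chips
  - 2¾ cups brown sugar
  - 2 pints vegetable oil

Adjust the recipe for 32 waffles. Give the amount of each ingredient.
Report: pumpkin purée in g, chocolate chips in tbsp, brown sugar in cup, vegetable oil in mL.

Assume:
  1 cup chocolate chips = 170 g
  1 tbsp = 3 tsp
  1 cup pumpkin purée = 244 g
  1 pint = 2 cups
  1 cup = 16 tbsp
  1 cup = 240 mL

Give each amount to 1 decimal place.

Scaling factor: 32/36 = 8/9.
pumpkin purée: (1 tbsp + 2 tsp = 5/3 tbsp) × 8/9 ÷ 16 tbsp/cup × 244 g/cup ≈ 22.6 g
chocolate chips: 12 tbsp × 8/9 ≈ 10.7 tbsp
brown sugar: 2.75 cup × 8/9 ≈ 2.4 cup
vegetable oil: 2 pint × 8/9 × 2 cup/pint × 240 mL/cup ≈ 853.3 mL

pumpkin purée: 22.6 g; chocolate chips: 10.7 tbsp; brown sugar: 2.4 cup; vegetable oil: 853.3 mL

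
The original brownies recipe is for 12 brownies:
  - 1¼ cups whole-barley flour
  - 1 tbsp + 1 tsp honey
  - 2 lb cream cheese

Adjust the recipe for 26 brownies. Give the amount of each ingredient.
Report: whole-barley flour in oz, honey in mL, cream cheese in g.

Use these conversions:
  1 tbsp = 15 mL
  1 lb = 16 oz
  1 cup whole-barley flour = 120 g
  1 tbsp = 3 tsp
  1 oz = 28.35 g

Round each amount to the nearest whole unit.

Scaling factor: 26/12 = 13/6.
whole-barley flour: 1.25 cup × 13/6 × 120 g/cup ÷ 28.35 g/oz ≈ 11 oz
honey: (1 tbsp + 1 tsp = 4/3 tbsp) × 13/6 × 15 mL/tbsp ≈ 43 mL
cream cheese: 2 lb × 13/6 × 16 oz/lb × 28.35 g/oz ≈ 1966 g

whole-barley flour: 11 oz; honey: 43 mL; cream cheese: 1966 g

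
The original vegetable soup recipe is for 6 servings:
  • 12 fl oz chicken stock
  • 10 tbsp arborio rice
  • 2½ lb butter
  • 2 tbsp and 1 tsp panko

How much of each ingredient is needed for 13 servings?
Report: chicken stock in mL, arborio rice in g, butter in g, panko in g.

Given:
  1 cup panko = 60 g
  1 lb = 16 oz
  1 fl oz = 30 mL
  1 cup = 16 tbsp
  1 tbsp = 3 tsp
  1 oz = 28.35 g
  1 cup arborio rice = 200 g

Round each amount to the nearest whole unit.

chicken stock: 780 mL; arborio rice: 271 g; butter: 2457 g; panko: 19 g

Scaling factor: 13/6.
chicken stock: 12 fl oz × 13/6 × 30 mL/fl oz = 780 mL
arborio rice: 10 tbsp × 13/6 ÷ 16 tbsp/cup × 200 g/cup ≈ 271 g
butter: 2.5 lb × 13/6 × 16 oz/lb × 28.35 g/oz = 2457 g
panko: (2 tbsp + 1 tsp = 7/3 tbsp) × 13/6 ÷ 16 tbsp/cup × 60 g/cup ≈ 19 g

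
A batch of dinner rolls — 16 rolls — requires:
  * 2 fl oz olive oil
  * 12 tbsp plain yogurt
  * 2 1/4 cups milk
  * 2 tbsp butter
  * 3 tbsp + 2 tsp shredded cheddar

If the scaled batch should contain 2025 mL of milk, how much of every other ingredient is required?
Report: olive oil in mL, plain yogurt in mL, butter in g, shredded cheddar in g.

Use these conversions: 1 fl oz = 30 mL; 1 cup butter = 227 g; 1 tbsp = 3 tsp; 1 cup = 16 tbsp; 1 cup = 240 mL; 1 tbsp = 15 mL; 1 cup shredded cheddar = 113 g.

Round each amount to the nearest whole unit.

The original recipe has 540 mL of milk, so the scaling factor is 2025 ÷ 540 = 15/4 = 3.75.
olive oil: 2 fl oz × 15/4 × 30 mL/fl oz = 225 mL
plain yogurt: 12 tbsp × 15/4 × 15 mL/tbsp = 675 mL
butter: 2 tbsp × 15/4 ÷ 16 tbsp/cup × 227 g/cup ≈ 106 g
shredded cheddar: (3 tbsp + 2 tsp = 11/3 tbsp) × 15/4 ÷ 16 tbsp/cup × 113 g/cup ≈ 97 g

olive oil: 225 mL; plain yogurt: 675 mL; butter: 106 g; shredded cheddar: 97 g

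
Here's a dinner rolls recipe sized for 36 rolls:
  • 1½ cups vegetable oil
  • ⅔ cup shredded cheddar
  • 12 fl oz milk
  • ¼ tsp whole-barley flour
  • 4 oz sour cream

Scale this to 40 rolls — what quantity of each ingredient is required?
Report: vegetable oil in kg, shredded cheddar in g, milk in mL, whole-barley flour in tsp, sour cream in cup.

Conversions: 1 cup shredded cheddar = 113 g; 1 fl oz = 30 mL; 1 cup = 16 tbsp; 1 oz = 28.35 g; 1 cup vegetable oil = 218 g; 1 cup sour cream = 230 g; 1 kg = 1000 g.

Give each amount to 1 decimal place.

vegetable oil: 0.4 kg; shredded cheddar: 83.7 g; milk: 400.0 mL; whole-barley flour: 0.3 tsp; sour cream: 0.5 cup

Scaling factor: 40/36 = 10/9.
vegetable oil: 1.5 cup × 10/9 × 218 g/cup ÷ 1000 g/kg ≈ 0.4 kg
shredded cheddar: 2/3 cup × 10/9 × 113 g/cup ≈ 83.7 g
milk: 12 fl oz × 10/9 × 30 mL/fl oz = 400.0 mL
whole-barley flour: 0.25 tsp × 10/9 ≈ 0.3 tsp
sour cream: 4 oz × 10/9 × 28.35 g/oz ÷ 230 g/cup ≈ 0.5 cup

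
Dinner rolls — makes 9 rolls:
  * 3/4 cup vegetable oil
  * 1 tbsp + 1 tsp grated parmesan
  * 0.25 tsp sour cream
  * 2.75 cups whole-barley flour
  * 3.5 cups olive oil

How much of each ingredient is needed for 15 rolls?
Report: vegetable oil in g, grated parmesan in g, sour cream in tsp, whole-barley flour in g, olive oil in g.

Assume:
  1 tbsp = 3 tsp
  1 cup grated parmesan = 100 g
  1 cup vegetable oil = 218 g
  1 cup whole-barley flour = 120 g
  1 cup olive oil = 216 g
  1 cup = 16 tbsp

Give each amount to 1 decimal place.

Scaling factor: 15/9 = 5/3.
vegetable oil: 0.75 cup × 5/3 × 218 g/cup = 272.5 g
grated parmesan: (1 tbsp + 1 tsp = 4/3 tbsp) × 5/3 ÷ 16 tbsp/cup × 100 g/cup ≈ 13.9 g
sour cream: 0.25 tsp × 5/3 ≈ 0.4 tsp
whole-barley flour: 2.75 cup × 5/3 × 120 g/cup = 550.0 g
olive oil: 3.5 cup × 5/3 × 216 g/cup = 1260.0 g

vegetable oil: 272.5 g; grated parmesan: 13.9 g; sour cream: 0.4 tsp; whole-barley flour: 550.0 g; olive oil: 1260.0 g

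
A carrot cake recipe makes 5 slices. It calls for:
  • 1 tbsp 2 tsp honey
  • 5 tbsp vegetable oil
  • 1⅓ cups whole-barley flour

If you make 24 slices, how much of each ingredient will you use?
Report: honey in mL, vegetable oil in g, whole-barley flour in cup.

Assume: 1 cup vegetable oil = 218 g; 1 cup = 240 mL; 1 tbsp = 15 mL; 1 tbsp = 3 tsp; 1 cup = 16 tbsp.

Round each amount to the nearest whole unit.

Scaling factor: 24/5 = 4.8.
honey: (1 tbsp + 2 tsp = 5/3 tbsp) × 24/5 × 15 mL/tbsp = 120 mL
vegetable oil: 5 tbsp × 24/5 ÷ 16 tbsp/cup × 218 g/cup = 327 g
whole-barley flour: 4/3 cup × 24/5 ≈ 6 cup

honey: 120 mL; vegetable oil: 327 g; whole-barley flour: 6 cup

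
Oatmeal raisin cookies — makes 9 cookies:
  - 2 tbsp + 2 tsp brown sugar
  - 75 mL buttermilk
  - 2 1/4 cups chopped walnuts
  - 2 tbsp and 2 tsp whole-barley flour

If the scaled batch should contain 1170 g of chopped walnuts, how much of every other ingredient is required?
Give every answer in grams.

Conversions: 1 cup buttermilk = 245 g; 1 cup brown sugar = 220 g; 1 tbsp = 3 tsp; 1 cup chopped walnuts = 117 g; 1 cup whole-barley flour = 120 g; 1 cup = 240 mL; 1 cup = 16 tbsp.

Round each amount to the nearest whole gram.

The original recipe has 263.25 g of chopped walnuts, so the scaling factor is 1170 ÷ 263.25 = 40/9.
brown sugar: (2 tbsp + 2 tsp = 8/3 tbsp) × 40/9 ÷ 16 tbsp/cup × 220 g/cup ≈ 163 g
buttermilk: 75 mL × 40/9 ÷ 240 mL/cup × 245 g/cup ≈ 340 g
whole-barley flour: (2 tbsp + 2 tsp = 8/3 tbsp) × 40/9 ÷ 16 tbsp/cup × 120 g/cup ≈ 89 g

brown sugar: 163 g; buttermilk: 340 g; whole-barley flour: 89 g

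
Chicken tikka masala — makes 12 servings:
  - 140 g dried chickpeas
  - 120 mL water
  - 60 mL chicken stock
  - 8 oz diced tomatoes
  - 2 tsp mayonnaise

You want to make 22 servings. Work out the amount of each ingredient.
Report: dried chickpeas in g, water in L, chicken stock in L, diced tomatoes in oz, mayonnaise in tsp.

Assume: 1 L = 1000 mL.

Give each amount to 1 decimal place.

Scaling factor: 22/12 = 11/6.
dried chickpeas: 140 g × 11/6 ≈ 256.7 g
water: 120 mL × 11/6 ÷ 1000 mL/L ≈ 0.2 L
chicken stock: 60 mL × 11/6 ÷ 1000 mL/L ≈ 0.1 L
diced tomatoes: 8 oz × 11/6 ≈ 14.7 oz
mayonnaise: 2 tsp × 11/6 ≈ 3.7 tsp

dried chickpeas: 256.7 g; water: 0.2 L; chicken stock: 0.1 L; diced tomatoes: 14.7 oz; mayonnaise: 3.7 tsp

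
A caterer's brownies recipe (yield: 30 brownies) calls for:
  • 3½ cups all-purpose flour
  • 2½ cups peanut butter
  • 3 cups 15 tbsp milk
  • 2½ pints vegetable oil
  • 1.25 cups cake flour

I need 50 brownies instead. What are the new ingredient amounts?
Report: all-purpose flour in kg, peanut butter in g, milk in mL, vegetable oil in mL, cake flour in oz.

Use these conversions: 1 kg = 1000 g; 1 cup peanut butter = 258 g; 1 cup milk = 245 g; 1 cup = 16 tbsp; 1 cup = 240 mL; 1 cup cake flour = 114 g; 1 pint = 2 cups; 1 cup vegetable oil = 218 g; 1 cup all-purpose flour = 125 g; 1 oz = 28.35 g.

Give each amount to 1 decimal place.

all-purpose flour: 0.7 kg; peanut butter: 1075.0 g; milk: 1575.0 mL; vegetable oil: 2000.0 mL; cake flour: 8.4 oz

Scaling factor: 50/30 = 5/3.
all-purpose flour: 3.5 cup × 5/3 × 125 g/cup ÷ 1000 g/kg ≈ 0.7 kg
peanut butter: 2.5 cup × 5/3 × 258 g/cup = 1075.0 g
milk: (3 cup + 15 tbsp = 3.9375 cup) × 5/3 × 240 mL/cup = 1575.0 mL
vegetable oil: 2.5 pint × 5/3 × 2 cup/pint × 240 mL/cup = 2000.0 mL
cake flour: 1.25 cup × 5/3 × 114 g/cup ÷ 28.35 g/oz ≈ 8.4 oz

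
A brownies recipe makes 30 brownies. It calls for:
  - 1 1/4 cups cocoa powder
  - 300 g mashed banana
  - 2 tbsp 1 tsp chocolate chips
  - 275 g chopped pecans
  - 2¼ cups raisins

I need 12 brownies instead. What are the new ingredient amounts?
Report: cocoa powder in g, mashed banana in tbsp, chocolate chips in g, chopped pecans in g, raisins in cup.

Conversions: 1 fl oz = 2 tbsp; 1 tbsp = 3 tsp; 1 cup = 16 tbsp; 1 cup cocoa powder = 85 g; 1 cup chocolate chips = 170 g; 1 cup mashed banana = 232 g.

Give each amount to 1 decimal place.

cocoa powder: 42.5 g; mashed banana: 8.3 tbsp; chocolate chips: 9.9 g; chopped pecans: 110.0 g; raisins: 0.9 cup

Scaling factor: 12/30 = 2/5 = 0.4.
cocoa powder: 1.25 cup × 2/5 × 85 g/cup = 42.5 g
mashed banana: 300 g × 2/5 ÷ 232 g/cup × 16 tbsp/cup ≈ 8.3 tbsp
chocolate chips: (2 tbsp + 1 tsp = 7/3 tbsp) × 2/5 ÷ 16 tbsp/cup × 170 g/cup ≈ 9.9 g
chopped pecans: 275 g × 2/5 = 110.0 g
raisins: 2.25 cup × 2/5 = 0.9 cup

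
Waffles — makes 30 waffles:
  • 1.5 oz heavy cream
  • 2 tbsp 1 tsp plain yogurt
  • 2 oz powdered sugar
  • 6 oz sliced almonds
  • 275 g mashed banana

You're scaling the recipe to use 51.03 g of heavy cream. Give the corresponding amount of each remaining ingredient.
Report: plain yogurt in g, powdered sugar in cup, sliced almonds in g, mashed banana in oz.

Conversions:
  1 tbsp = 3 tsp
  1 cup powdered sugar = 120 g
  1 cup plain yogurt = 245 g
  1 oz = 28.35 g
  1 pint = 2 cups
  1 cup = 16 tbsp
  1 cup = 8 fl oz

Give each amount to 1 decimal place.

The original recipe has 42.525 g of heavy cream, so the scaling factor is 51.03 ÷ 42.525 = 6/5 = 1.2.
plain yogurt: (2 tbsp + 1 tsp = 7/3 tbsp) × 6/5 ÷ 16 tbsp/cup × 245 g/cup ≈ 42.9 g
powdered sugar: 2 oz × 6/5 × 28.35 g/oz ÷ 120 g/cup ≈ 0.6 cup
sliced almonds: 6 oz × 6/5 × 28.35 g/oz ≈ 204.1 g
mashed banana: 275 g × 6/5 ÷ 28.35 g/oz ≈ 11.6 oz

plain yogurt: 42.9 g; powdered sugar: 0.6 cup; sliced almonds: 204.1 g; mashed banana: 11.6 oz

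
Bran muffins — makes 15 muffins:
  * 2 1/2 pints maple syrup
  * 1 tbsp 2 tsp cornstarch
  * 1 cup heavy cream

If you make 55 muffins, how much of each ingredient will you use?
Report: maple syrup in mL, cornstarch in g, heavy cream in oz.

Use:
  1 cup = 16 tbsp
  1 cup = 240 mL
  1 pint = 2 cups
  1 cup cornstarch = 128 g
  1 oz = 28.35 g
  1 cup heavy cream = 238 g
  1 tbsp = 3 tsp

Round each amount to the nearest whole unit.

maple syrup: 4400 mL; cornstarch: 49 g; heavy cream: 31 oz

Scaling factor: 55/15 = 11/3.
maple syrup: 2.5 pint × 11/3 × 2 cup/pint × 240 mL/cup = 4400 mL
cornstarch: (1 tbsp + 2 tsp = 5/3 tbsp) × 11/3 ÷ 16 tbsp/cup × 128 g/cup ≈ 49 g
heavy cream: 1 cup × 11/3 × 238 g/cup ÷ 28.35 g/oz ≈ 31 oz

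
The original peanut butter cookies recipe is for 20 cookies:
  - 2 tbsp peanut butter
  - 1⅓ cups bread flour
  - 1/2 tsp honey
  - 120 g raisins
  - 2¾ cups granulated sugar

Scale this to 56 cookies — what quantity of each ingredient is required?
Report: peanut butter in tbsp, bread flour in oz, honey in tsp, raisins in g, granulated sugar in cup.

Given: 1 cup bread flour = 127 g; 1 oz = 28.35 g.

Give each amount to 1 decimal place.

peanut butter: 5.6 tbsp; bread flour: 16.7 oz; honey: 1.4 tsp; raisins: 336.0 g; granulated sugar: 7.7 cup

Scaling factor: 56/20 = 14/5 = 2.8.
peanut butter: 2 tbsp × 14/5 = 5.6 tbsp
bread flour: 4/3 cup × 14/5 × 127 g/cup ÷ 28.35 g/oz ≈ 16.7 oz
honey: 0.5 tsp × 14/5 = 1.4 tsp
raisins: 120 g × 14/5 = 336.0 g
granulated sugar: 2.75 cup × 14/5 = 7.7 cup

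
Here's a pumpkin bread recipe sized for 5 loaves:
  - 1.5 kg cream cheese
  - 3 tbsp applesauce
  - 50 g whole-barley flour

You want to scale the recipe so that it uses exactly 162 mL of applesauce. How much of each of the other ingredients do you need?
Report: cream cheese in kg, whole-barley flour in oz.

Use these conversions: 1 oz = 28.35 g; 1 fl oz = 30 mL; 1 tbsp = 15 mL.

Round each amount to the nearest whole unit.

cream cheese: 5 kg; whole-barley flour: 6 oz

The original recipe has 45 mL of applesauce, so the scaling factor is 162 ÷ 45 = 18/5 = 3.6.
cream cheese: 1.5 kg × 18/5 ≈ 5 kg
whole-barley flour: 50 g × 18/5 ÷ 28.35 g/oz ≈ 6 oz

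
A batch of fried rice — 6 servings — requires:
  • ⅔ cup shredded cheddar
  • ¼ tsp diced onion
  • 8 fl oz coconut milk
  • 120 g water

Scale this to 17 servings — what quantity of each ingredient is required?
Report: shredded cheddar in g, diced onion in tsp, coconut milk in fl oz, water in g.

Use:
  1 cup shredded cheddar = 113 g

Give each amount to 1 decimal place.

Scaling factor: 17/6.
shredded cheddar: 2/3 cup × 17/6 × 113 g/cup ≈ 213.4 g
diced onion: 0.25 tsp × 17/6 ≈ 0.7 tsp
coconut milk: 8 fl oz × 17/6 ≈ 22.7 fl oz
water: 120 g × 17/6 = 340.0 g

shredded cheddar: 213.4 g; diced onion: 0.7 tsp; coconut milk: 22.7 fl oz; water: 340.0 g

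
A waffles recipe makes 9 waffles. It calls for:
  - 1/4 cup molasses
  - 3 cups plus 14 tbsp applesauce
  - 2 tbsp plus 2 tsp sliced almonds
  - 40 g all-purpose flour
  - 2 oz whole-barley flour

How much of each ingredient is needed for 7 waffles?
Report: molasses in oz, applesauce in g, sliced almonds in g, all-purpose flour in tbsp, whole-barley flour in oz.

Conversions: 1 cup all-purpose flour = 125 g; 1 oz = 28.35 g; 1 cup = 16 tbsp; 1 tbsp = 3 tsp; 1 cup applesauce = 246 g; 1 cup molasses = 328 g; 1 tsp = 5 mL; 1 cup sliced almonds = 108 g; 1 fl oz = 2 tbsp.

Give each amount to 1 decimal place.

Scaling factor: 7/9.
molasses: 0.25 cup × 7/9 × 328 g/cup ÷ 28.35 g/oz ≈ 2.2 oz
applesauce: (3 cup + 14 tbsp = 3.875 cup) × 7/9 × 246 g/cup ≈ 741.4 g
sliced almonds: (2 tbsp + 2 tsp = 8/3 tbsp) × 7/9 ÷ 16 tbsp/cup × 108 g/cup = 14.0 g
all-purpose flour: 40 g × 7/9 ÷ 125 g/cup × 16 tbsp/cup ≈ 4.0 tbsp
whole-barley flour: 2 oz × 7/9 ≈ 1.6 oz

molasses: 2.2 oz; applesauce: 741.4 g; sliced almonds: 14.0 g; all-purpose flour: 4.0 tbsp; whole-barley flour: 1.6 oz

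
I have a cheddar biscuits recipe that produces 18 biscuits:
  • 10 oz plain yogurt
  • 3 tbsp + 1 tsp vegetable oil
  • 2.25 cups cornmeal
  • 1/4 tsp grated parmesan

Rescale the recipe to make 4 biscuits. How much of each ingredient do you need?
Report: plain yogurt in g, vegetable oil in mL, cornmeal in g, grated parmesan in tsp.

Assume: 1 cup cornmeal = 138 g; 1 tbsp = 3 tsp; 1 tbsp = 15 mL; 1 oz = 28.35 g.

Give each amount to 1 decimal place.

plain yogurt: 63.0 g; vegetable oil: 11.1 mL; cornmeal: 69.0 g; grated parmesan: 0.1 tsp

Scaling factor: 4/18 = 2/9.
plain yogurt: 10 oz × 2/9 × 28.35 g/oz = 63.0 g
vegetable oil: (3 tbsp + 1 tsp = 10/3 tbsp) × 2/9 × 15 mL/tbsp ≈ 11.1 mL
cornmeal: 2.25 cup × 2/9 × 138 g/cup = 69.0 g
grated parmesan: 0.25 tsp × 2/9 ≈ 0.1 tsp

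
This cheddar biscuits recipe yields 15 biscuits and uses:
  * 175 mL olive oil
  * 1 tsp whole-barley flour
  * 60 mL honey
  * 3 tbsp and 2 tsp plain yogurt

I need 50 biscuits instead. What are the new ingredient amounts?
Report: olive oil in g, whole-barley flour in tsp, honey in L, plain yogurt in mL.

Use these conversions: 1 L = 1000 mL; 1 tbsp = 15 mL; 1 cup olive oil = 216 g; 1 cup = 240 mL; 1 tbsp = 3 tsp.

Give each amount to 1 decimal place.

Scaling factor: 50/15 = 10/3.
olive oil: 175 mL × 10/3 ÷ 240 mL/cup × 216 g/cup = 525.0 g
whole-barley flour: 1 tsp × 10/3 ≈ 3.3 tsp
honey: 60 mL × 10/3 ÷ 1000 mL/L = 0.2 L
plain yogurt: (3 tbsp + 2 tsp = 11/3 tbsp) × 10/3 × 15 mL/tbsp ≈ 183.3 mL

olive oil: 525.0 g; whole-barley flour: 3.3 tsp; honey: 0.2 L; plain yogurt: 183.3 mL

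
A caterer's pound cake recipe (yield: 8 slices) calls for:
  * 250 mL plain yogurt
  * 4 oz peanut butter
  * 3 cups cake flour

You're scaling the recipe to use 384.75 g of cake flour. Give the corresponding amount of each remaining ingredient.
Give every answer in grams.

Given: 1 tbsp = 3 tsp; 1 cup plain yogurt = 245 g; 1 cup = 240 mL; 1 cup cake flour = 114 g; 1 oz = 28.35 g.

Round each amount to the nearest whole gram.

plain yogurt: 287 g; peanut butter: 128 g

The original recipe has 342 g of cake flour, so the scaling factor is 384.75 ÷ 342 = 9/8 = 1.125.
plain yogurt: 250 mL × 9/8 ÷ 240 mL/cup × 245 g/cup ≈ 287 g
peanut butter: 4 oz × 9/8 × 28.35 g/oz ≈ 128 g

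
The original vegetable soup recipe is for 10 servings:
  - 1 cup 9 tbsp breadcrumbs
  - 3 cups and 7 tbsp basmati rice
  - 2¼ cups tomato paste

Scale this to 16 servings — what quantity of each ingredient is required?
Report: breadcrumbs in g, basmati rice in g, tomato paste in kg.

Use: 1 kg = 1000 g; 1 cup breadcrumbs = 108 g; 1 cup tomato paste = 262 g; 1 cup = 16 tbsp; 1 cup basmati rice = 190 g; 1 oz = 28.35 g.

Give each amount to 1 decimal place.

Scaling factor: 16/10 = 8/5 = 1.6.
breadcrumbs: (1 cup + 9 tbsp = 1.5625 cup) × 8/5 × 108 g/cup = 270.0 g
basmati rice: (3 cup + 7 tbsp = 3.4375 cup) × 8/5 × 190 g/cup = 1045.0 g
tomato paste: 2.25 cup × 8/5 × 262 g/cup ÷ 1000 g/kg ≈ 0.9 kg

breadcrumbs: 270.0 g; basmati rice: 1045.0 g; tomato paste: 0.9 kg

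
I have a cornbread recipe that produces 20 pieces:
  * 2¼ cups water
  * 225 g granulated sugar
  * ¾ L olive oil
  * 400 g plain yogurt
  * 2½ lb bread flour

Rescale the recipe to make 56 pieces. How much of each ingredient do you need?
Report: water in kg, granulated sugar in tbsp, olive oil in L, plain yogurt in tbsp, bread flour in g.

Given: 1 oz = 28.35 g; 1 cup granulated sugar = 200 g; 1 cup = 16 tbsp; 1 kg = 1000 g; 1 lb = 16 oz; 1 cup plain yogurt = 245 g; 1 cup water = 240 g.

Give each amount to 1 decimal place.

Scaling factor: 56/20 = 14/5 = 2.8.
water: 2.25 cup × 14/5 × 240 g/cup ÷ 1000 g/kg ≈ 1.5 kg
granulated sugar: 225 g × 14/5 ÷ 200 g/cup × 16 tbsp/cup = 50.4 tbsp
olive oil: 0.75 L × 14/5 = 2.1 L
plain yogurt: 400 g × 14/5 ÷ 245 g/cup × 16 tbsp/cup ≈ 73.1 tbsp
bread flour: 2.5 lb × 14/5 × 16 oz/lb × 28.35 g/oz = 3175.2 g

water: 1.5 kg; granulated sugar: 50.4 tbsp; olive oil: 2.1 L; plain yogurt: 73.1 tbsp; bread flour: 3175.2 g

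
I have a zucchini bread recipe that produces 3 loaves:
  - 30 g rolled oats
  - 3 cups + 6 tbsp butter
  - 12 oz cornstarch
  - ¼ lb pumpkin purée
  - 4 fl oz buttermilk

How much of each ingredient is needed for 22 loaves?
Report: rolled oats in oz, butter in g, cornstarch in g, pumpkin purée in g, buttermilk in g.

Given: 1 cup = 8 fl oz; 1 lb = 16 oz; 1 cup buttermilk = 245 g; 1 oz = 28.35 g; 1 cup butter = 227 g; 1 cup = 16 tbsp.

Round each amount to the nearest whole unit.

Scaling factor: 22/3.
rolled oats: 30 g × 22/3 ÷ 28.35 g/oz ≈ 8 oz
butter: (3 cup + 6 tbsp = 3.375 cup) × 22/3 × 227 g/cup ≈ 5618 g
cornstarch: 12 oz × 22/3 × 28.35 g/oz ≈ 2495 g
pumpkin purée: 0.25 lb × 22/3 × 16 oz/lb × 28.35 g/oz ≈ 832 g
buttermilk: 4 fl oz × 22/3 ÷ 8 fl oz/cup × 245 g/cup ≈ 898 g

rolled oats: 8 oz; butter: 5618 g; cornstarch: 2495 g; pumpkin purée: 832 g; buttermilk: 898 g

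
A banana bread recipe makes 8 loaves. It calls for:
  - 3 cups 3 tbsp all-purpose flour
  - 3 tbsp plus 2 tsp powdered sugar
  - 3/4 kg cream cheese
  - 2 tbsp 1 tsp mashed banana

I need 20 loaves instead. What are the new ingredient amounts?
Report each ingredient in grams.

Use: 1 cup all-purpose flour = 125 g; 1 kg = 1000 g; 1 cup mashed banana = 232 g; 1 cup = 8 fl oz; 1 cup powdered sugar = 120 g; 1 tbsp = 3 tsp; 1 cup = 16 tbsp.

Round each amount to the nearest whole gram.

all-purpose flour: 996 g; powdered sugar: 69 g; cream cheese: 1875 g; mashed banana: 85 g

Scaling factor: 20/8 = 5/2 = 2.5.
all-purpose flour: (3 cup + 3 tbsp = 3.1875 cup) × 5/2 × 125 g/cup ≈ 996 g
powdered sugar: (3 tbsp + 2 tsp = 11/3 tbsp) × 5/2 ÷ 16 tbsp/cup × 120 g/cup ≈ 69 g
cream cheese: 0.75 kg × 5/2 × 1000 g/kg = 1875 g
mashed banana: (2 tbsp + 1 tsp = 7/3 tbsp) × 5/2 ÷ 16 tbsp/cup × 232 g/cup ≈ 85 g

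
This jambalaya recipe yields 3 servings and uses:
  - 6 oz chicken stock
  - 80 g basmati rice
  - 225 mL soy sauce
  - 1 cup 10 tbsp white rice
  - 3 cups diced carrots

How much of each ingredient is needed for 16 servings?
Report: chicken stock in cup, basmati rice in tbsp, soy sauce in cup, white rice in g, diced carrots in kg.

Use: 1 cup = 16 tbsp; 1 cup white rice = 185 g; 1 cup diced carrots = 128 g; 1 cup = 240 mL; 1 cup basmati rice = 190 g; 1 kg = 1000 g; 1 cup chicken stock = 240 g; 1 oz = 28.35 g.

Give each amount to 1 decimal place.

Scaling factor: 16/3.
chicken stock: 6 oz × 16/3 × 28.35 g/oz ÷ 240 g/cup ≈ 3.8 cup
basmati rice: 80 g × 16/3 ÷ 190 g/cup × 16 tbsp/cup ≈ 35.9 tbsp
soy sauce: 225 mL × 16/3 ÷ 240 mL/cup = 5.0 cup
white rice: (1 cup + 10 tbsp = 1.625 cup) × 16/3 × 185 g/cup ≈ 1603.3 g
diced carrots: 3 cup × 16/3 × 128 g/cup ÷ 1000 g/kg ≈ 2.0 kg

chicken stock: 3.8 cup; basmati rice: 35.9 tbsp; soy sauce: 5.0 cup; white rice: 1603.3 g; diced carrots: 2.0 kg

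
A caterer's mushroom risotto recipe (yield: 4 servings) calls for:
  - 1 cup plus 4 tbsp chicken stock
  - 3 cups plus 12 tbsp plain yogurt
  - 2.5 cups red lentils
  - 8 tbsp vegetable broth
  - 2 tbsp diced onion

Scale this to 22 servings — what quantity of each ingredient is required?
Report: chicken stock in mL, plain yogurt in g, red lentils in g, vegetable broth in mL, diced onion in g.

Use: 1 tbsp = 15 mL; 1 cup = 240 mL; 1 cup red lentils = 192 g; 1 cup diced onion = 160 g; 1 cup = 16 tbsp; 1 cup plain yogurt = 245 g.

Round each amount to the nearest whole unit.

chicken stock: 1650 mL; plain yogurt: 5053 g; red lentils: 2640 g; vegetable broth: 660 mL; diced onion: 110 g

Scaling factor: 22/4 = 11/2 = 5.5.
chicken stock: (1 cup + 4 tbsp = 1.25 cup) × 11/2 × 240 mL/cup = 1650 mL
plain yogurt: (3 cup + 12 tbsp = 3.75 cup) × 11/2 × 245 g/cup ≈ 5053 g
red lentils: 2.5 cup × 11/2 × 192 g/cup = 2640 g
vegetable broth: 8 tbsp × 11/2 × 15 mL/tbsp = 660 mL
diced onion: 2 tbsp × 11/2 ÷ 16 tbsp/cup × 160 g/cup = 110 g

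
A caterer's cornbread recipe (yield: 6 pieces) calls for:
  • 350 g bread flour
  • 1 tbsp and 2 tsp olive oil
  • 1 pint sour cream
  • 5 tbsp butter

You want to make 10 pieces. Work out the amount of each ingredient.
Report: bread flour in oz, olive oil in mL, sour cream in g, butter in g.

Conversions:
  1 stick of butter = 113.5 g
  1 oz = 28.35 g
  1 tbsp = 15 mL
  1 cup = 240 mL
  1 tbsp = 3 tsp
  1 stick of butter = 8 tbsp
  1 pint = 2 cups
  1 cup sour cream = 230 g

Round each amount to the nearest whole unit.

Scaling factor: 10/6 = 5/3.
bread flour: 350 g × 5/3 ÷ 28.35 g/oz ≈ 21 oz
olive oil: (1 tbsp + 2 tsp = 5/3 tbsp) × 5/3 × 15 mL/tbsp ≈ 42 mL
sour cream: 1 pint × 5/3 × 2 cup/pint × 230 g/cup ≈ 767 g
butter: 5 tbsp × 5/3 ÷ 8 tbsp/stick × 113.5 g/stick ≈ 118 g

bread flour: 21 oz; olive oil: 42 mL; sour cream: 767 g; butter: 118 g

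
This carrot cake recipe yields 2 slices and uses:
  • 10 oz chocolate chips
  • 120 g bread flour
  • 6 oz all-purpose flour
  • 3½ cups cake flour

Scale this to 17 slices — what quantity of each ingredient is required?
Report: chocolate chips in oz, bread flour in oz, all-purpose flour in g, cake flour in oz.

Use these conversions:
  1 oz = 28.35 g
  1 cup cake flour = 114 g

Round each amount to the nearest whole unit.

chocolate chips: 85 oz; bread flour: 36 oz; all-purpose flour: 1446 g; cake flour: 120 oz

Scaling factor: 17/2 = 8.5.
chocolate chips: 10 oz × 17/2 = 85 oz
bread flour: 120 g × 17/2 ÷ 28.35 g/oz ≈ 36 oz
all-purpose flour: 6 oz × 17/2 × 28.35 g/oz ≈ 1446 g
cake flour: 3.5 cup × 17/2 × 114 g/cup ÷ 28.35 g/oz ≈ 120 oz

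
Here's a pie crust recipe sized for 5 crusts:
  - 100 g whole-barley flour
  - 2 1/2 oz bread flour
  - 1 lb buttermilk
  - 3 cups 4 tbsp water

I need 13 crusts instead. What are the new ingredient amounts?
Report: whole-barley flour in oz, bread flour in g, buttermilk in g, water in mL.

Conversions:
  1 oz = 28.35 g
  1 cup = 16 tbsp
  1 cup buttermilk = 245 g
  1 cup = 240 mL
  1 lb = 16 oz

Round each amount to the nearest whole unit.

whole-barley flour: 9 oz; bread flour: 184 g; buttermilk: 1179 g; water: 2028 mL

Scaling factor: 13/5 = 2.6.
whole-barley flour: 100 g × 13/5 ÷ 28.35 g/oz ≈ 9 oz
bread flour: 2.5 oz × 13/5 × 28.35 g/oz ≈ 184 g
buttermilk: 1 lb × 13/5 × 16 oz/lb × 28.35 g/oz ≈ 1179 g
water: (3 cup + 4 tbsp = 3.25 cup) × 13/5 × 240 mL/cup = 2028 mL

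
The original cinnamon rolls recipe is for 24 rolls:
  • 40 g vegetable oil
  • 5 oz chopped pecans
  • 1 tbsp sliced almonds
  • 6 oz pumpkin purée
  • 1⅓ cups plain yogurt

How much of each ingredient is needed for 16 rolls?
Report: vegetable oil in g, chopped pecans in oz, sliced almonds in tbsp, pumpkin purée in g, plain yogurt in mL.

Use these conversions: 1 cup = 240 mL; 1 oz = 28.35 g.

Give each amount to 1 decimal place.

Scaling factor: 16/24 = 2/3.
vegetable oil: 40 g × 2/3 ≈ 26.7 g
chopped pecans: 5 oz × 2/3 ≈ 3.3 oz
sliced almonds: 1 tbsp × 2/3 ≈ 0.7 tbsp
pumpkin purée: 6 oz × 2/3 × 28.35 g/oz = 113.4 g
plain yogurt: 4/3 cup × 2/3 × 240 mL/cup ≈ 213.3 mL

vegetable oil: 26.7 g; chopped pecans: 3.3 oz; sliced almonds: 0.7 tbsp; pumpkin purée: 113.4 g; plain yogurt: 213.3 mL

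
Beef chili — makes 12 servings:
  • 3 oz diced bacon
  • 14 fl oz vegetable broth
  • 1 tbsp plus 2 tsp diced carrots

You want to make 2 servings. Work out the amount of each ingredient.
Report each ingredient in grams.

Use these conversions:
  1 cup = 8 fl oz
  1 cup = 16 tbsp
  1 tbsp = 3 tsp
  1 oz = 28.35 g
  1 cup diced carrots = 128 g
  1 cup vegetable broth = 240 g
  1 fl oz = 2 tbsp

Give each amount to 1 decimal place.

Scaling factor: 2/12 = 1/6.
diced bacon: 3 oz × 1/6 × 28.35 g/oz ≈ 14.2 g
vegetable broth: 14 fl oz × 1/6 ÷ 8 fl oz/cup × 240 g/cup = 70.0 g
diced carrots: (1 tbsp + 2 tsp = 5/3 tbsp) × 1/6 ÷ 16 tbsp/cup × 128 g/cup ≈ 2.2 g

diced bacon: 14.2 g; vegetable broth: 70.0 g; diced carrots: 2.2 g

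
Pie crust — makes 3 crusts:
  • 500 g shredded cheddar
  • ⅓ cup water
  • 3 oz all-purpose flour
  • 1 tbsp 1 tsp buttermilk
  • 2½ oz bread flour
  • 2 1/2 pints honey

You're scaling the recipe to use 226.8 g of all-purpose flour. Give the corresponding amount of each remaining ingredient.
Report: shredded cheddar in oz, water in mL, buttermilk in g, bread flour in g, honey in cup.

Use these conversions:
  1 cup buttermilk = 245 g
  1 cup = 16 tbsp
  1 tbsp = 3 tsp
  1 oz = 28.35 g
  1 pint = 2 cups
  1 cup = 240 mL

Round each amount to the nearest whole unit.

The original recipe has 85.05 g of all-purpose flour, so the scaling factor is 226.8 ÷ 85.05 = 8/3.
shredded cheddar: 500 g × 8/3 ÷ 28.35 g/oz ≈ 47 oz
water: 1/3 cup × 8/3 × 240 mL/cup ≈ 213 mL
buttermilk: (1 tbsp + 1 tsp = 4/3 tbsp) × 8/3 ÷ 16 tbsp/cup × 245 g/cup ≈ 54 g
bread flour: 2.5 oz × 8/3 × 28.35 g/oz = 189 g
honey: 2.5 pint × 8/3 × 2 cup/pint ≈ 13 cup

shredded cheddar: 47 oz; water: 213 mL; buttermilk: 54 g; bread flour: 189 g; honey: 13 cup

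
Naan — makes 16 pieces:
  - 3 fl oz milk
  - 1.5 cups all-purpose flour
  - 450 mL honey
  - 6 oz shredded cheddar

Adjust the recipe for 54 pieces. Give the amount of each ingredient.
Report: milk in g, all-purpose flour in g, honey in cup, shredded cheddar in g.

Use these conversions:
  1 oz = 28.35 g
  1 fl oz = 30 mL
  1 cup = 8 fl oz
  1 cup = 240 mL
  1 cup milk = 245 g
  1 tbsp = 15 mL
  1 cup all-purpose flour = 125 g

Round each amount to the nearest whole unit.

milk: 310 g; all-purpose flour: 633 g; honey: 6 cup; shredded cheddar: 574 g

Scaling factor: 54/16 = 27/8 = 3.375.
milk: 3 fl oz × 27/8 ÷ 8 fl oz/cup × 245 g/cup ≈ 310 g
all-purpose flour: 1.5 cup × 27/8 × 125 g/cup ≈ 633 g
honey: 450 mL × 27/8 ÷ 240 mL/cup ≈ 6 cup
shredded cheddar: 6 oz × 27/8 × 28.35 g/oz ≈ 574 g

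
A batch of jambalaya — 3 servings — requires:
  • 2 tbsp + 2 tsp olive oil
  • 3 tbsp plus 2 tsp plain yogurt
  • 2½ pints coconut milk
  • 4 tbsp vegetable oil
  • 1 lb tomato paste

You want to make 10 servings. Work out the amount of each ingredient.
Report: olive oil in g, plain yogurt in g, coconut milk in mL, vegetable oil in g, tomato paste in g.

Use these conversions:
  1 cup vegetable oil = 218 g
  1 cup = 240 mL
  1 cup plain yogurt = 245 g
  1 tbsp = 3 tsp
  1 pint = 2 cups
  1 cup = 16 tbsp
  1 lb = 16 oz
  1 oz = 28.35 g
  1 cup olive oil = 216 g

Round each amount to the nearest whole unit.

Scaling factor: 10/3.
olive oil: (2 tbsp + 2 tsp = 8/3 tbsp) × 10/3 ÷ 16 tbsp/cup × 216 g/cup = 120 g
plain yogurt: (3 tbsp + 2 tsp = 11/3 tbsp) × 10/3 ÷ 16 tbsp/cup × 245 g/cup ≈ 187 g
coconut milk: 2.5 pint × 10/3 × 2 cup/pint × 240 mL/cup = 4000 mL
vegetable oil: 4 tbsp × 10/3 ÷ 16 tbsp/cup × 218 g/cup ≈ 182 g
tomato paste: 1 lb × 10/3 × 16 oz/lb × 28.35 g/oz = 1512 g

olive oil: 120 g; plain yogurt: 187 g; coconut milk: 4000 mL; vegetable oil: 182 g; tomato paste: 1512 g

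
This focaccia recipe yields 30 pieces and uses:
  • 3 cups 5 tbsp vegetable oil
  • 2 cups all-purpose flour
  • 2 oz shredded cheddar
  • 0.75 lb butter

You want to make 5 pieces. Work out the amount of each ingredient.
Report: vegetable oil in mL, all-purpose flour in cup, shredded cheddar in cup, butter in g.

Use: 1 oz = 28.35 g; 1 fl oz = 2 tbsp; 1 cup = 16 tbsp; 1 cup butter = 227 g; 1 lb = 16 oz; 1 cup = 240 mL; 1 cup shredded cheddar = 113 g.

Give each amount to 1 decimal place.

Scaling factor: 5/30 = 1/6.
vegetable oil: (3 cup + 5 tbsp = 3.3125 cup) × 1/6 × 240 mL/cup = 132.5 mL
all-purpose flour: 2 cup × 1/6 ≈ 0.3 cup
shredded cheddar: 2 oz × 1/6 × 28.35 g/oz ÷ 113 g/cup ≈ 0.1 cup
butter: 0.75 lb × 1/6 × 16 oz/lb × 28.35 g/oz = 56.7 g

vegetable oil: 132.5 mL; all-purpose flour: 0.3 cup; shredded cheddar: 0.1 cup; butter: 56.7 g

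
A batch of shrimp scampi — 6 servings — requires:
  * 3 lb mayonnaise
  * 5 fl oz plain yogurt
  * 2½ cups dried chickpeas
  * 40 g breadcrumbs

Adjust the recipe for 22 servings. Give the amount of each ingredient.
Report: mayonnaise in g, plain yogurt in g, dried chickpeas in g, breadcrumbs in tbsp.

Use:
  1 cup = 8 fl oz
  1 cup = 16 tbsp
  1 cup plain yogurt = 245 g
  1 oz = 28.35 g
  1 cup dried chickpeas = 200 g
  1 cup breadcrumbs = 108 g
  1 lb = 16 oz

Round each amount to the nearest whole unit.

mayonnaise: 4990 g; plain yogurt: 561 g; dried chickpeas: 1833 g; breadcrumbs: 22 tbsp

Scaling factor: 22/6 = 11/3.
mayonnaise: 3 lb × 11/3 × 16 oz/lb × 28.35 g/oz ≈ 4990 g
plain yogurt: 5 fl oz × 11/3 ÷ 8 fl oz/cup × 245 g/cup ≈ 561 g
dried chickpeas: 2.5 cup × 11/3 × 200 g/cup ≈ 1833 g
breadcrumbs: 40 g × 11/3 ÷ 108 g/cup × 16 tbsp/cup ≈ 22 tbsp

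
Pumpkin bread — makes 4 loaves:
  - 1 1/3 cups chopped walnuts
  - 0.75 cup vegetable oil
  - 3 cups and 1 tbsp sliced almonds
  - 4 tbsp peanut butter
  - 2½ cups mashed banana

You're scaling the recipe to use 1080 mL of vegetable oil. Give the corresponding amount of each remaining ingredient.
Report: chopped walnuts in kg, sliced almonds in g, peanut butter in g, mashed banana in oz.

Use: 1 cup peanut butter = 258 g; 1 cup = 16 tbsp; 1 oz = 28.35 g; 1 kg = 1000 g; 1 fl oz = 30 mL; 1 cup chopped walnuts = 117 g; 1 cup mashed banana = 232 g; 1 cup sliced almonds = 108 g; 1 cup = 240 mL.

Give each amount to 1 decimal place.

The original recipe has 180 mL of vegetable oil, so the scaling factor is 1080 ÷ 180 = 6.
chopped walnuts: 4/3 cup × 6 × 117 g/cup ÷ 1000 g/kg ≈ 0.9 kg
sliced almonds: (3 cup + 1 tbsp = 3.0625 cup) × 6 × 108 g/cup = 1984.5 g
peanut butter: 4 tbsp × 6 ÷ 16 tbsp/cup × 258 g/cup = 387.0 g
mashed banana: 2.5 cup × 6 × 232 g/cup ÷ 28.35 g/oz ≈ 122.8 oz

chopped walnuts: 0.9 kg; sliced almonds: 1984.5 g; peanut butter: 387.0 g; mashed banana: 122.8 oz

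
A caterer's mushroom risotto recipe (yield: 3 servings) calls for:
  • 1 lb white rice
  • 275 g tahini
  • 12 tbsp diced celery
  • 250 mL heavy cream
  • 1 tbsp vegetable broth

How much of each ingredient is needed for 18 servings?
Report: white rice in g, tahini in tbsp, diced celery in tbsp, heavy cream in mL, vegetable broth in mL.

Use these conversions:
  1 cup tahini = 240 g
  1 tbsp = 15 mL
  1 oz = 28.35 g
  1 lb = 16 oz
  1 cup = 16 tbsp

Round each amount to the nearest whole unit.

Scaling factor: 18/3 = 6.
white rice: 1 lb × 6 × 16 oz/lb × 28.35 g/oz ≈ 2722 g
tahini: 275 g × 6 ÷ 240 g/cup × 16 tbsp/cup = 110 tbsp
diced celery: 12 tbsp × 6 = 72 tbsp
heavy cream: 250 mL × 6 = 1500 mL
vegetable broth: 1 tbsp × 6 × 15 mL/tbsp = 90 mL

white rice: 2722 g; tahini: 110 tbsp; diced celery: 72 tbsp; heavy cream: 1500 mL; vegetable broth: 90 mL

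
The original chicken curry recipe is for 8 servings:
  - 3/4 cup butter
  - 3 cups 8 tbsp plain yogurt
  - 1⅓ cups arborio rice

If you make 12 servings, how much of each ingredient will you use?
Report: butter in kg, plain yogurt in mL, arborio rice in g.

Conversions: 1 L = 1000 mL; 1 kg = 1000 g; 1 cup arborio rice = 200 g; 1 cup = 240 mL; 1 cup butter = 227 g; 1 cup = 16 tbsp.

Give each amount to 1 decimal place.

Scaling factor: 12/8 = 3/2 = 1.5.
butter: 0.75 cup × 3/2 × 227 g/cup ÷ 1000 g/kg ≈ 0.3 kg
plain yogurt: (3 cup + 8 tbsp = 3.5 cup) × 3/2 × 240 mL/cup = 1260.0 mL
arborio rice: 4/3 cup × 3/2 × 200 g/cup = 400.0 g

butter: 0.3 kg; plain yogurt: 1260.0 mL; arborio rice: 400.0 g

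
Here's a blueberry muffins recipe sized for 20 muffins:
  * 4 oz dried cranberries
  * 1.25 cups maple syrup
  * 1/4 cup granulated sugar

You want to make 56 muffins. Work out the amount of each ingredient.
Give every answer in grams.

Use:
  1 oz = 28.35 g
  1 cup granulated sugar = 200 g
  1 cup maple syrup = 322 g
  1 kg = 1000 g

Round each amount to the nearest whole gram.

Scaling factor: 56/20 = 14/5 = 2.8.
dried cranberries: 4 oz × 14/5 × 28.35 g/oz ≈ 318 g
maple syrup: 1.25 cup × 14/5 × 322 g/cup = 1127 g
granulated sugar: 0.25 cup × 14/5 × 200 g/cup = 140 g

dried cranberries: 318 g; maple syrup: 1127 g; granulated sugar: 140 g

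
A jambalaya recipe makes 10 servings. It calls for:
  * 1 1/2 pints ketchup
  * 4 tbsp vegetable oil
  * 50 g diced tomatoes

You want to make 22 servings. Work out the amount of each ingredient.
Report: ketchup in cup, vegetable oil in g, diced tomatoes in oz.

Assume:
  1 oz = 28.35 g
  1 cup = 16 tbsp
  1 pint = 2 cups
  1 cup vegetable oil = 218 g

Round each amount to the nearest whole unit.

ketchup: 7 cup; vegetable oil: 120 g; diced tomatoes: 4 oz

Scaling factor: 22/10 = 11/5 = 2.2.
ketchup: 1.5 pint × 11/5 × 2 cup/pint ≈ 7 cup
vegetable oil: 4 tbsp × 11/5 ÷ 16 tbsp/cup × 218 g/cup ≈ 120 g
diced tomatoes: 50 g × 11/5 ÷ 28.35 g/oz ≈ 4 oz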